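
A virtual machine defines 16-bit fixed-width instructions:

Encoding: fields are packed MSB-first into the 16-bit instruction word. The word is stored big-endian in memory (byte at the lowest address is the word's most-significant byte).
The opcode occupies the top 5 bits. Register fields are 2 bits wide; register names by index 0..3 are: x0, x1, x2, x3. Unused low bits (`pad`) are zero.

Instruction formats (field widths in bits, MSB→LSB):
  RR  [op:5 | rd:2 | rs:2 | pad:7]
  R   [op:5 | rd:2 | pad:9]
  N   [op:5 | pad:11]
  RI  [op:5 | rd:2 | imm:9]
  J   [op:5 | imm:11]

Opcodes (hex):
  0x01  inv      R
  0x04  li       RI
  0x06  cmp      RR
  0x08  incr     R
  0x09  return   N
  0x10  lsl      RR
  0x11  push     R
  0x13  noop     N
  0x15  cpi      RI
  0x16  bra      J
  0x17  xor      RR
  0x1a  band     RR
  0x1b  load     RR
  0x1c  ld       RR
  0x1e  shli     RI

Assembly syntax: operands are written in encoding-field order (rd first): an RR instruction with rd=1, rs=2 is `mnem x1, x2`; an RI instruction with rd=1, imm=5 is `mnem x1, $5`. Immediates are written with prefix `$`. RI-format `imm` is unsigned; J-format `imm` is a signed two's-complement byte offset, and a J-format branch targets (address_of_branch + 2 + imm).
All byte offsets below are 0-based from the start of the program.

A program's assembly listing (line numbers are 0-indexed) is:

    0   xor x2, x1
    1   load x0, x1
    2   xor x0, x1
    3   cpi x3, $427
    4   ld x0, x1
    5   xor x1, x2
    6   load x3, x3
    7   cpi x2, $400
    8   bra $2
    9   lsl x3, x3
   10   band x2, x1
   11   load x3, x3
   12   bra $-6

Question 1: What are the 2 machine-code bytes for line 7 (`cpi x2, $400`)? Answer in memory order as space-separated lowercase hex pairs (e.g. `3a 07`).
ad 90

L7: cpi op=0x15:5|rd=2:2|imm=400:9 ⇒ 0xad90 ⇒ big ad 90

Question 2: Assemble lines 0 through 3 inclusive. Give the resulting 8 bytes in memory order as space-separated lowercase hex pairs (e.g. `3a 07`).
line 0 (xor): pack op=0x17:5|rd=2:2|rs=1:2|pad=0:7 = 0xbc80; big→ bc 80
line 1 (load): pack op=0x1b:5|rd=0:2|rs=1:2|pad=0:7 = 0xd880; big→ d8 80
line 2 (xor): pack op=0x17:5|rd=0:2|rs=1:2|pad=0:7 = 0xb880; big→ b8 80
line 3 (cpi): pack op=0x15:5|rd=3:2|imm=427:9 = 0xafab; big→ af ab

bc 80 d8 80 b8 80 af ab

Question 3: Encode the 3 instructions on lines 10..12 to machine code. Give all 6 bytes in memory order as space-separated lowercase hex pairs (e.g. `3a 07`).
L10: band op=0x1a:5|rd=2:2|rs=1:2|pad=0:7 ⇒ 0xd480 ⇒ big d4 80
L11: load op=0x1b:5|rd=3:2|rs=3:2|pad=0:7 ⇒ 0xdf80 ⇒ big df 80
L12: bra op=0x16:5|imm=-6:11 ⇒ 0xb7fa ⇒ big b7 fa

d4 80 df 80 b7 fa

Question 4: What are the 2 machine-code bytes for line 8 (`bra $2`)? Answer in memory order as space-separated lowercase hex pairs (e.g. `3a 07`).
b0 02

line 8 (bra): pack op=0x16:5|imm=2:11 = 0xb002; big→ b0 02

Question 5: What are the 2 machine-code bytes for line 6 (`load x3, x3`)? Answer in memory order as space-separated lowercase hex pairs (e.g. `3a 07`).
df 80

L6: load op=0x1b:5|rd=3:2|rs=3:2|pad=0:7 ⇒ 0xdf80 ⇒ big df 80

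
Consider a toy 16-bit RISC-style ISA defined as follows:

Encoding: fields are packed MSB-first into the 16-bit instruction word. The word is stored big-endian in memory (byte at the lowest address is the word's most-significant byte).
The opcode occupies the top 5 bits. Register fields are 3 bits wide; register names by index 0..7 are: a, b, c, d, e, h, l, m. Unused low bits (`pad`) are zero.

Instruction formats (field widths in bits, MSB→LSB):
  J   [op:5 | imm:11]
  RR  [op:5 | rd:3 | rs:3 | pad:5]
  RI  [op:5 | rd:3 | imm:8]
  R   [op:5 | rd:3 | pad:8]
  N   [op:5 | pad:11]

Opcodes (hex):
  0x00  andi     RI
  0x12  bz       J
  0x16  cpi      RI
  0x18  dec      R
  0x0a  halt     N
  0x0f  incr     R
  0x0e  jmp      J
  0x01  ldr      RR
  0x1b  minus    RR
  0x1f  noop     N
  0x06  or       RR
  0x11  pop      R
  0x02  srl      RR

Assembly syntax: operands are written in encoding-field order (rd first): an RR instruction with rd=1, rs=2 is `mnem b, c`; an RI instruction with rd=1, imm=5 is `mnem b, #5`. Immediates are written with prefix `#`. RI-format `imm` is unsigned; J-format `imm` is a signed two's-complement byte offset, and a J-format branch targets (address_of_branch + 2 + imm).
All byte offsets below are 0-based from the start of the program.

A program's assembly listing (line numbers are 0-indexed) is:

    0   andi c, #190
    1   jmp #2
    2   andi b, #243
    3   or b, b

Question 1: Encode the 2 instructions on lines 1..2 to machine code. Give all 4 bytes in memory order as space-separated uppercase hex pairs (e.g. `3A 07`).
1. jmp fields op=0xe:5|imm=2:11 → word 7002h → 70 02
2. andi fields op=0x0:5|rd=1:3|imm=243:8 → word 01f3h → 01 f3

70 02 01 F3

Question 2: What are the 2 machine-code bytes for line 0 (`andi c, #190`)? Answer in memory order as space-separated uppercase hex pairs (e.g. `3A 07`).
line 0 (andi): pack op=0x0:5|rd=2:3|imm=190:8 = 0x02be; big→ 02 be

02 BE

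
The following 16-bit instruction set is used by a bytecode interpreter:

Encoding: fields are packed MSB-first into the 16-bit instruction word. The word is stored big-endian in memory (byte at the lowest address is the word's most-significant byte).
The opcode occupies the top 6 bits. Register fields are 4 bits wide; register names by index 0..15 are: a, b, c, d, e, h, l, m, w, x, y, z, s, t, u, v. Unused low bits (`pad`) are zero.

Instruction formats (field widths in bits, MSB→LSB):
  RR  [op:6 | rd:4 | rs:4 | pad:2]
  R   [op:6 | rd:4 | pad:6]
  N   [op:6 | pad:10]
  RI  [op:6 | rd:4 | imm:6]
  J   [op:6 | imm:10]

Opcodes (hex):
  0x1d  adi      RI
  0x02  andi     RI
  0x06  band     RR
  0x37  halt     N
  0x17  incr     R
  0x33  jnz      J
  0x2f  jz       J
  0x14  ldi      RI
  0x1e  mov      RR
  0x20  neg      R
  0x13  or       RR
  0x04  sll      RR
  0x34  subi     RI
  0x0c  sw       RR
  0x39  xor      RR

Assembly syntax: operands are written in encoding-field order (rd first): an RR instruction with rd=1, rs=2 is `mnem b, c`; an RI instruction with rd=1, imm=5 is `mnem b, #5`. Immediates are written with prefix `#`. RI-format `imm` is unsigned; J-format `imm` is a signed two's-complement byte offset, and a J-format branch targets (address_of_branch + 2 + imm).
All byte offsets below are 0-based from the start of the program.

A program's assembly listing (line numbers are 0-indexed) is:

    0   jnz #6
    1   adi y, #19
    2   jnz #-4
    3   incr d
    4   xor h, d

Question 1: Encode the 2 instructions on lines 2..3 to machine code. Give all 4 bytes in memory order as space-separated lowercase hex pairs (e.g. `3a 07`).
cf fc 5c c0

line 2 (jnz): pack op=0x33:6|imm=-4:10 = 0xcffc; big→ cf fc
line 3 (incr): pack op=0x17:6|rd=3:4|pad=0:6 = 0x5cc0; big→ 5c c0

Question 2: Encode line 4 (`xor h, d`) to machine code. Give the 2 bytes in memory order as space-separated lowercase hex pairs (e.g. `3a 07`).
e5 4c

4. xor fields op=0x39:6|rd=5:4|rs=3:4|pad=0:2 → word e54ch → e5 4c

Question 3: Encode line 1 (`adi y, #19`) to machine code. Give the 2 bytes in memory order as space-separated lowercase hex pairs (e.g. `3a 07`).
line 1 (adi): pack op=0x1d:6|rd=10:4|imm=19:6 = 0x7693; big→ 76 93

76 93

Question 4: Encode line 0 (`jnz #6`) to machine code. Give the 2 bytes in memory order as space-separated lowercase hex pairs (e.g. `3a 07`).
cc 06

L0: jnz op=0x33:6|imm=6:10 ⇒ 0xcc06 ⇒ big cc 06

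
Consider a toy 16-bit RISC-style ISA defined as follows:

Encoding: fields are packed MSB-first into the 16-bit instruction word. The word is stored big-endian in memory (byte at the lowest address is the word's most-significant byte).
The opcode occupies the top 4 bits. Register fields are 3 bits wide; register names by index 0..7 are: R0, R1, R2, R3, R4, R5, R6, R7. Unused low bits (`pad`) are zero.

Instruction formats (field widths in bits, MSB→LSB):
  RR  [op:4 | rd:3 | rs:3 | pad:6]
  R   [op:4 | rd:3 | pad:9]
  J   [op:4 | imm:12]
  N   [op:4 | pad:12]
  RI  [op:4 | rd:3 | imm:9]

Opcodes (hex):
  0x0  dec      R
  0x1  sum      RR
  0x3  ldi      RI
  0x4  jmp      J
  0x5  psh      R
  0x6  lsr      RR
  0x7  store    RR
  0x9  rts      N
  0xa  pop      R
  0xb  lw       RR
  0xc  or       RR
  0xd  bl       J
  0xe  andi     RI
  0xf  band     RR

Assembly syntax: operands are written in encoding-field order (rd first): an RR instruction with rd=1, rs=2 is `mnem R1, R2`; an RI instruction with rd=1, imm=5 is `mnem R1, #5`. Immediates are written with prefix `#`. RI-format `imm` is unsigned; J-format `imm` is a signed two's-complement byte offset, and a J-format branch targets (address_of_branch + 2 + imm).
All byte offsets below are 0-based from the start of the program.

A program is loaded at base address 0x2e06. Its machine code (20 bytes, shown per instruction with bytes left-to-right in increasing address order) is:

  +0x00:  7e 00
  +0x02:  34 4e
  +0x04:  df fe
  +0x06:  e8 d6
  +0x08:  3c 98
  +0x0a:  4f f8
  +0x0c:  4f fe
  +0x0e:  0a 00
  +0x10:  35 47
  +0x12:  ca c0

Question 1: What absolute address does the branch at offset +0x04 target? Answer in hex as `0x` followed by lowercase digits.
0x2e0a

@+04  big-endian(df fe) = 0xdffe
  op=0xdffe>>12=0xd ⇒ bl (J)
  imm: (w>>0)&0xfff=0xffe (s12→-2) → #-2
  target = base 0x2e06 + off 0x04 + 2 + imm -2 = 0x2e0a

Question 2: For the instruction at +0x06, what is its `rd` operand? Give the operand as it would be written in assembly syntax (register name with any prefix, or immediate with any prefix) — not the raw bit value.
[06] e8 d6 → 0xe8d6
  op=0xe8d6>>12=0xe ⇒ andi (RI)
  rd@[11:9]=0x4 ⇒ R4
  imm@[8:0]=0xd6 ⇒ #214

R4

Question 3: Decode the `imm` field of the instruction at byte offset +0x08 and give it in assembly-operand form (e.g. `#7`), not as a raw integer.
+0x08: 3c 98 ⇒ word 0x3c98 (big)
  top 4b → 0x3 → ldi [RI]
  [11:9] rd=6 = R6
  [8:0] imm=152 = #152

#152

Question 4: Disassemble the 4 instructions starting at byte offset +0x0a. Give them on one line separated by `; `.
+0x0a: 4f f8 ⇒ word 0x4ff8 (big)
  op=0x4ff8>>12=0x4 ⇒ jmp (J)
  imm: (w>>0)&0xfff=0xff8 (s12→-8) → #-8
+0x0c: 4f fe ⇒ word 0x4ffe (big)
  op=0x4ffe>>12=0x4 ⇒ jmp (J)
  imm: (w>>0)&0xfff=0xffe (s12→-2) → #-2
+0x0e: 0a 00 ⇒ word 0x0a00 (big)
  op=0x0a00>>12=0x0 ⇒ dec (R)
  rd: (w>>9)&0x7=0x5 → R5
+0x10: 35 47 ⇒ word 0x3547 (big)
  op=0x3547>>12=0x3 ⇒ ldi (RI)
  rd: (w>>9)&0x7=0x2 → R2
  imm: (w>>0)&0x1ff=0x147 → #327

jmp #-8; jmp #-2; dec R5; ldi R2, #327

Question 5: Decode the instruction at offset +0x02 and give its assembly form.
ldi R2, #78

off 0x02: read 34 4e as big → 0x344e
  op=0x344e>>12=0x3 ⇒ ldi (RI)
  [11:9] rd=2 = R2
  [8:0] imm=78 = #78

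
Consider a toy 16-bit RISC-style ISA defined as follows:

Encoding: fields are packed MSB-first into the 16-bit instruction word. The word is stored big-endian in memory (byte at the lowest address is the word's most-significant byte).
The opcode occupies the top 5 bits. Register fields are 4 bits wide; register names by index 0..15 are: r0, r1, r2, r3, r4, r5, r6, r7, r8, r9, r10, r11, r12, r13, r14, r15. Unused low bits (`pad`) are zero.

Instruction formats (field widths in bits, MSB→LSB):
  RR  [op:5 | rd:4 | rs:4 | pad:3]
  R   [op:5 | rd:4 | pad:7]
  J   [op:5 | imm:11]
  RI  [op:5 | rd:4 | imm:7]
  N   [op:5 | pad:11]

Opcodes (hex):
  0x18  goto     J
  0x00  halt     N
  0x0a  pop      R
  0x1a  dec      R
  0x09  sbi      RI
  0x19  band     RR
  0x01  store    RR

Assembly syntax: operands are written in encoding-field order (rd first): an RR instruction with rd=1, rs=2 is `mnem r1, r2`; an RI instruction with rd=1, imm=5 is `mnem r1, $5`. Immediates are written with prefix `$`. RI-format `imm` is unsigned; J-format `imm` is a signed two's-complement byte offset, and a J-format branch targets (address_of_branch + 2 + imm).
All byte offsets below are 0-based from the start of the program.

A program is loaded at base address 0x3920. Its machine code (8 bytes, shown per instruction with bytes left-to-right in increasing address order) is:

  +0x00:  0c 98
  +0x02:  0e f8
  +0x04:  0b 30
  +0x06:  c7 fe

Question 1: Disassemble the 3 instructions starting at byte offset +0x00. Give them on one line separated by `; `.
@+00  big-endian(0c 98) = 0x0c98
  opcode bits[15:11]=0x1: store/RR
  rd: (w>>7)&0xf=0x9 → r9
  rs: (w>>3)&0xf=0x3 → r3
@+02  big-endian(0e f8) = 0x0ef8
  opcode bits[15:11]=0x1: store/RR
  rd: (w>>7)&0xf=0xd → r13
  rs: (w>>3)&0xf=0xf → r15
@+04  big-endian(0b 30) = 0x0b30
  opcode bits[15:11]=0x1: store/RR
  rd: (w>>7)&0xf=0x6 → r6
  rs: (w>>3)&0xf=0x6 → r6

store r9, r3; store r13, r15; store r6, r6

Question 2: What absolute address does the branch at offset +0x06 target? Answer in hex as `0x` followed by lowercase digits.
0x3926

+0x06: c7 fe ⇒ word 0xc7fe (big)
  top 5b → 0x18 → goto [J]
  imm: (w>>0)&0x7ff=0x7fe (s11→-2) → $-2
  target = base 0x3920 + off 0x06 + 2 + imm -2 = 0x3926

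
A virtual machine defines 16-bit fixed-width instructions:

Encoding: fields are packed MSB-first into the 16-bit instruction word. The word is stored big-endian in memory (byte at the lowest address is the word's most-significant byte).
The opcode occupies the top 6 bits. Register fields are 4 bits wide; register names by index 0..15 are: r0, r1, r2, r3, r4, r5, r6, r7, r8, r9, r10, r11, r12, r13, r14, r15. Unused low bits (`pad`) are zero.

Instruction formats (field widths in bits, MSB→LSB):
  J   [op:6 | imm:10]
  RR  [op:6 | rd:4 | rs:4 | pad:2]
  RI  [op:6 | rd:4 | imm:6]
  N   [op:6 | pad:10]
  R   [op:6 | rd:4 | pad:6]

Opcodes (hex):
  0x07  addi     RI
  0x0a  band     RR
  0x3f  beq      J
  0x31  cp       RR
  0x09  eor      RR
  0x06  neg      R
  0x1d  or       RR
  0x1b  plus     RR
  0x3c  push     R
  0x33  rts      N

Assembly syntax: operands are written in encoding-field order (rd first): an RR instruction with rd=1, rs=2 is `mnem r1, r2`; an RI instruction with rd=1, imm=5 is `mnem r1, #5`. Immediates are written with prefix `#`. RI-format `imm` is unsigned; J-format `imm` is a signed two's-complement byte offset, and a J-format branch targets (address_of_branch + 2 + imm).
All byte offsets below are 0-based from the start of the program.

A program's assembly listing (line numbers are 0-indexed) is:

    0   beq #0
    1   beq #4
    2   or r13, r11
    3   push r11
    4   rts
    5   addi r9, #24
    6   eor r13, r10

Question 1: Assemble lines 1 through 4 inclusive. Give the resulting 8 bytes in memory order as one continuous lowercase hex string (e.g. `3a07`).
fc04776cf2c0cc00

line 1 (beq): pack op=0x3f:6|imm=4:10 = 0xfc04; big→ fc 04
line 2 (or): pack op=0x1d:6|rd=13:4|rs=11:4|pad=0:2 = 0x776c; big→ 77 6c
line 3 (push): pack op=0x3c:6|rd=11:4|pad=0:6 = 0xf2c0; big→ f2 c0
line 4 (rts): pack op=0x33:6|pad=0:10 = 0xcc00; big→ cc 00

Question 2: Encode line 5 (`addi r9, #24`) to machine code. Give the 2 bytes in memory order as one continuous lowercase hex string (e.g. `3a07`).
1e58

5. addi fields op=0x7:6|rd=9:4|imm=24:6 → word 1e58h → 1e 58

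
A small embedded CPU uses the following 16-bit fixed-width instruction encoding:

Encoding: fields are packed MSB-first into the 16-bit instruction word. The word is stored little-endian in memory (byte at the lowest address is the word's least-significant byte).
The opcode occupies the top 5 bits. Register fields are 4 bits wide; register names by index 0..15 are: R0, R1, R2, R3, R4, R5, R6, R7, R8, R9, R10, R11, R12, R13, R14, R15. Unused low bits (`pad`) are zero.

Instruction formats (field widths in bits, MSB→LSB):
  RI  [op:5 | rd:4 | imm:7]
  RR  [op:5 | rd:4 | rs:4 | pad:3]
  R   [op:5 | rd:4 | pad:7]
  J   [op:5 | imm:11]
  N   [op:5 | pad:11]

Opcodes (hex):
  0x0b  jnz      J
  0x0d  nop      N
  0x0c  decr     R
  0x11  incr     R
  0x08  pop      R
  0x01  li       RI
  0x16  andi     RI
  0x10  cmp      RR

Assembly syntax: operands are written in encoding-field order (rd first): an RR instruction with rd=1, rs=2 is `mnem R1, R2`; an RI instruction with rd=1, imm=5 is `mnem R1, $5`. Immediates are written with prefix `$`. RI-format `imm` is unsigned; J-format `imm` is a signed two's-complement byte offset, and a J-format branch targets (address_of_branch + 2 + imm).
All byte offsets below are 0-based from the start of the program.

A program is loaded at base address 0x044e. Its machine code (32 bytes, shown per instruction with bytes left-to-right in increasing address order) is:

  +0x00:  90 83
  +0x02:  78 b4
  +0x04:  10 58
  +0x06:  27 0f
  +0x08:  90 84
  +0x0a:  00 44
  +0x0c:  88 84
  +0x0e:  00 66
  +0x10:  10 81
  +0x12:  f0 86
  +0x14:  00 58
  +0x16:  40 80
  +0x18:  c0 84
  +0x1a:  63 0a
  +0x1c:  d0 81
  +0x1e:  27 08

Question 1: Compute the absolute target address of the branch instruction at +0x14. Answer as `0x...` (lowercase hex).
0x0464

off 0x14: read 00 58 as little → 0x5800
  op=0x5800>>11=0xb ⇒ jnz (J)
  [10:0] imm=0 = $0
  target = base 0x044e + off 0x14 + 2 + imm 0 = 0x0464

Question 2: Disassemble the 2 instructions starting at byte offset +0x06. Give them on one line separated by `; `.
li R14, $39; cmp R9, R2

+0x06: 27 0f ⇒ word 0x0f27 (little)
  opcode bits[15:11]=0x1: li/RI
  rd: (w>>7)&0xf=0xe → R14
  imm: (w>>0)&0x7f=0x27 → $39
+0x08: 90 84 ⇒ word 0x8490 (little)
  opcode bits[15:11]=0x10: cmp/RR
  rd: (w>>7)&0xf=0x9 → R9
  rs: (w>>3)&0xf=0x2 → R2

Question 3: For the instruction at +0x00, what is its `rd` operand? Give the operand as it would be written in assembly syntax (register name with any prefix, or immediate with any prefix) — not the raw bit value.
@+00  little-endian(90 83) = 0x8390
  op=0x8390>>11=0x10 ⇒ cmp (RR)
  rd@[10:7]=0x7 ⇒ R7
  rs@[6:3]=0x2 ⇒ R2

R7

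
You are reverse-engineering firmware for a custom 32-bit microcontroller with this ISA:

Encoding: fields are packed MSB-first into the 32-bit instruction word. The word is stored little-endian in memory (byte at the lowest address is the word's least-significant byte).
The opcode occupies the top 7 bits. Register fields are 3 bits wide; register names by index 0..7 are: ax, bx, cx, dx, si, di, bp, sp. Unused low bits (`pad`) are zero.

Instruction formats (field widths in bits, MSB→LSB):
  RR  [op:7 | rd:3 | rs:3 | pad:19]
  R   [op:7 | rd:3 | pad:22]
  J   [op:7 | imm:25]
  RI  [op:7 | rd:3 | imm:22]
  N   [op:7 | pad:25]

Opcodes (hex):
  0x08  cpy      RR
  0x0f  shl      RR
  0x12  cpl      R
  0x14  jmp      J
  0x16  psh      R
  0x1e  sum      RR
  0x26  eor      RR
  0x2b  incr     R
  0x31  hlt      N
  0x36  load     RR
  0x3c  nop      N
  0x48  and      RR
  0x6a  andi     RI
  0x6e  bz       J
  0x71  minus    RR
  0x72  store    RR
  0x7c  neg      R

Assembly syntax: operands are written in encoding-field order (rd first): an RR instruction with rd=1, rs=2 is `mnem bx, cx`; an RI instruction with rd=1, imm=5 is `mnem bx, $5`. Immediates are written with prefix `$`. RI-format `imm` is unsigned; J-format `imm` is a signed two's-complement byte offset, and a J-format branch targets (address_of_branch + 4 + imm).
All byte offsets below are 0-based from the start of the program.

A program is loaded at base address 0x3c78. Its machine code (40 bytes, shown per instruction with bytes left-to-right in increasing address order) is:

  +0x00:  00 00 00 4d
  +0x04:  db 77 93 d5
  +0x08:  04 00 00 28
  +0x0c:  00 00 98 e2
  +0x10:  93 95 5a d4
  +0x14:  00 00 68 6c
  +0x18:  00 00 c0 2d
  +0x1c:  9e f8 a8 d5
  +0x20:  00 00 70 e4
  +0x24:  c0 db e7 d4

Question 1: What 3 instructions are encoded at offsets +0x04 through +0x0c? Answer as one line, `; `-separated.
andi bp, $1275867; jmp $4; minus cx, dx

off 0x04: read db 77 93 d5 as little → 0xd59377db
  top 7b → 0x6a → andi [RI]
  [24:22] rd=6 = bp
  [21:0] imm=1275867 = $1275867
off 0x08: read 04 00 00 28 as little → 0x28000004
  top 7b → 0x14 → jmp [J]
  [24:0] imm=4 = $4
off 0x0c: read 00 00 98 e2 as little → 0xe2980000
  top 7b → 0x71 → minus [RR]
  [24:22] rd=2 = cx
  [21:19] rs=3 = dx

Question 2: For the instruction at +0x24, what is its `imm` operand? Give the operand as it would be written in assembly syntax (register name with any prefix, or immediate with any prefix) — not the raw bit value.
+0x24: c0 db e7 d4 ⇒ word 0xd4e7dbc0 (little)
  op=0xd4e7dbc0>>25=0x6a ⇒ andi (RI)
  rd: (w>>22)&0x7=0x3 → dx
  imm: (w>>0)&0x3fffff=0x27dbc0 → $2612160

$2612160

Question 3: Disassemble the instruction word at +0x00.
[00] 00 00 00 4d → 0x4d000000
  op=0x4d000000>>25=0x26 ⇒ eor (RR)
  rd@[24:22]=0x4 ⇒ si
  rs@[21:19]=0x0 ⇒ ax

eor si, ax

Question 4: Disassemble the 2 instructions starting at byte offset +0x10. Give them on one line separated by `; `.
andi bx, $1742227; load bx, di

[10] 93 95 5a d4 → 0xd45a9593
  opcode bits[31:25]=0x6a: andi/RI
  rd: (w>>22)&0x7=0x1 → bx
  imm: (w>>0)&0x3fffff=0x1a9593 → $1742227
[14] 00 00 68 6c → 0x6c680000
  opcode bits[31:25]=0x36: load/RR
  rd: (w>>22)&0x7=0x1 → bx
  rs: (w>>19)&0x7=0x5 → di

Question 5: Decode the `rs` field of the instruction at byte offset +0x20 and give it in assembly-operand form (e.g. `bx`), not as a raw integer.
bp

[20] 00 00 70 e4 → 0xe4700000
  opcode bits[31:25]=0x72: store/RR
  [24:22] rd=1 = bx
  [21:19] rs=6 = bp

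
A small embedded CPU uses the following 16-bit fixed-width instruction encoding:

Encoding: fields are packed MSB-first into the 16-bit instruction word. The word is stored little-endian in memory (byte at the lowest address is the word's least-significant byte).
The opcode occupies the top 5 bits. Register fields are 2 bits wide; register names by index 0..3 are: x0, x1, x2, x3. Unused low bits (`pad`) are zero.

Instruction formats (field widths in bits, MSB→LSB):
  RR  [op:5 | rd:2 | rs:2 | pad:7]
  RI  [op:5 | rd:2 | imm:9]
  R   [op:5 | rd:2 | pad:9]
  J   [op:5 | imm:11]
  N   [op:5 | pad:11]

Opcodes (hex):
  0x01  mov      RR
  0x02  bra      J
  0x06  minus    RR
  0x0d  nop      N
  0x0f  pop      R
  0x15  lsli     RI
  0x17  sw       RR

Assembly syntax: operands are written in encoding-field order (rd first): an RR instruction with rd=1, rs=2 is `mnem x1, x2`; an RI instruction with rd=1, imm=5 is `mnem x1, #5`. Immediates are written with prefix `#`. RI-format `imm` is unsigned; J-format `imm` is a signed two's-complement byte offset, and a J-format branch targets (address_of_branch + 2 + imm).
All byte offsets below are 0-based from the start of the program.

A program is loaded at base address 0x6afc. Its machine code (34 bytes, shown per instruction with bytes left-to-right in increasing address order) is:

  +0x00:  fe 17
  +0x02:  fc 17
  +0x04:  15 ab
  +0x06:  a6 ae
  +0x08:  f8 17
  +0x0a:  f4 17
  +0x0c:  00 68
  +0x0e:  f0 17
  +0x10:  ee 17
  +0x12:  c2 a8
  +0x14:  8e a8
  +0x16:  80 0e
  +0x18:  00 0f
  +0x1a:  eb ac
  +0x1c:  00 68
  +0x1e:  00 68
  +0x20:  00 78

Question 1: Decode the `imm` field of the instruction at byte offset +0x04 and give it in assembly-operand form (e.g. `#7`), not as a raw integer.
#277

+0x04: 15 ab ⇒ word 0xab15 (little)
  opcode bits[15:11]=0x15: lsli/RI
  rd: (w>>9)&0x3=0x1 → x1
  imm: (w>>0)&0x1ff=0x115 → #277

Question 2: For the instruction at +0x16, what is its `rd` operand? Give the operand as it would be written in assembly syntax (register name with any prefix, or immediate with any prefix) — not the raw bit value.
x3

[16] 80 0e → 0x0e80
  opcode bits[15:11]=0x1: mov/RR
  rd@[10:9]=0x3 ⇒ x3
  rs@[8:7]=0x1 ⇒ x1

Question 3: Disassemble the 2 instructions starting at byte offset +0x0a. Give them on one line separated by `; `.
bra #-12; nop

off 0x0a: read f4 17 as little → 0x17f4
  opcode bits[15:11]=0x2: bra/J
  imm@[10:0]=0x7f4 (s11→-12) ⇒ #-12
off 0x0c: read 00 68 as little → 0x6800
  opcode bits[15:11]=0xd: nop/N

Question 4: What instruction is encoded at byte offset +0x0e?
bra #-16

+0x0e: f0 17 ⇒ word 0x17f0 (little)
  opcode bits[15:11]=0x2: bra/J
  [10:0] imm=2032 (s11→-16) = #-16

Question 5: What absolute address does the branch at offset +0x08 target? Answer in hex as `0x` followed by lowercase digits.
0x6afe

off 0x08: read f8 17 as little → 0x17f8
  top 5b → 0x2 → bra [J]
  imm@[10:0]=0x7f8 (s11→-8) ⇒ #-8
  target = base 0x6afc + off 0x08 + 2 + imm -8 = 0x6afe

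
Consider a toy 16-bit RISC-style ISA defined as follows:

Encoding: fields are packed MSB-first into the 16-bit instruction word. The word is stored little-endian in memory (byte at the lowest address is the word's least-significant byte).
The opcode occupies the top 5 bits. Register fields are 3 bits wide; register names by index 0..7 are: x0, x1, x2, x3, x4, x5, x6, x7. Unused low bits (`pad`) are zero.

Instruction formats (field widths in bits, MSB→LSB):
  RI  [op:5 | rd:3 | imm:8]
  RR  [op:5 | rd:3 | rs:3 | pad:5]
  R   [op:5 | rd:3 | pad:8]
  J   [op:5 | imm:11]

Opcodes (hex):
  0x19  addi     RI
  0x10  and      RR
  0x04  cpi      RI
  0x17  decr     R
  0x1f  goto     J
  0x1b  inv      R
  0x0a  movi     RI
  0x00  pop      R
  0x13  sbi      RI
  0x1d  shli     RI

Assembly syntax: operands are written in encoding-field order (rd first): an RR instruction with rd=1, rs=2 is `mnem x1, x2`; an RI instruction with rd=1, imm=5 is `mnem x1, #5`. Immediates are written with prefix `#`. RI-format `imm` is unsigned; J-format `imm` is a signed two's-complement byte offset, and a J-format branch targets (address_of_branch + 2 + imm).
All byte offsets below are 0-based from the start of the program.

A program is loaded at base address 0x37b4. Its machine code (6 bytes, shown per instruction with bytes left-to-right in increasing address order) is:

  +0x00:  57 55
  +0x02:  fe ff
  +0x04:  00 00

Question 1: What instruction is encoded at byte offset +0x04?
[04] 00 00 → 0x0000
  op=0x0000>>11=0x0 ⇒ pop (R)
  [10:8] rd=0 = x0

pop x0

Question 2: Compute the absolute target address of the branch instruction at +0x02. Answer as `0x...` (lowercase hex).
[02] fe ff → 0xfffe
  top 5b → 0x1f → goto [J]
  imm@[10:0]=0x7fe (s11→-2) ⇒ #-2
  target = base 0x37b4 + off 0x02 + 2 + imm -2 = 0x37b6

0x37b6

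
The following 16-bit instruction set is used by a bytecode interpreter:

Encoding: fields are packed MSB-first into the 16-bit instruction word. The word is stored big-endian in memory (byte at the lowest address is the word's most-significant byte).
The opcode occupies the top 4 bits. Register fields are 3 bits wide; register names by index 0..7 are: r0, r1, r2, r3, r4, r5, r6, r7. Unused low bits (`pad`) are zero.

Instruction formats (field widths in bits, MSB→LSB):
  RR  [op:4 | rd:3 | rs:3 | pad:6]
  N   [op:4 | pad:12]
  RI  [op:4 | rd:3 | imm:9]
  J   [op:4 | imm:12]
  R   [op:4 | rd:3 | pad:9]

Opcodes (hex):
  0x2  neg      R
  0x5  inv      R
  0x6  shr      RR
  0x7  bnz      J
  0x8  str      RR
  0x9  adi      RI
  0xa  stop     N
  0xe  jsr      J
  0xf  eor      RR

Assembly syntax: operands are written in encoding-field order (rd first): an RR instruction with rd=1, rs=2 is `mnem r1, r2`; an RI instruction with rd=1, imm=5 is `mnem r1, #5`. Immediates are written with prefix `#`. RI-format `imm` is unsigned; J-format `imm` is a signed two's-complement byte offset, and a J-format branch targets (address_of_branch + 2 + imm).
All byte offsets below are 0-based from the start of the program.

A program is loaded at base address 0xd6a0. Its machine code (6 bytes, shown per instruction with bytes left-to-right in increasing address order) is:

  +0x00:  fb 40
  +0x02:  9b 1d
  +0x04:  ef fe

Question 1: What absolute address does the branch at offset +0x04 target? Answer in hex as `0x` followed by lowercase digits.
0xd6a4

[04] ef fe → 0xeffe
  op=0xeffe>>12=0xe ⇒ jsr (J)
  imm: (w>>0)&0xfff=0xffe (s12→-2) → #-2
  target = base 0xd6a0 + off 0x04 + 2 + imm -2 = 0xd6a4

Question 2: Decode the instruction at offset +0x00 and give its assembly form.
[00] fb 40 → 0xfb40
  op=0xfb40>>12=0xf ⇒ eor (RR)
  [11:9] rd=5 = r5
  [8:6] rs=5 = r5

eor r5, r5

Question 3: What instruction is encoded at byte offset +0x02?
adi r5, #285

@+02  big-endian(9b 1d) = 0x9b1d
  top 4b → 0x9 → adi [RI]
  rd: (w>>9)&0x7=0x5 → r5
  imm: (w>>0)&0x1ff=0x11d → #285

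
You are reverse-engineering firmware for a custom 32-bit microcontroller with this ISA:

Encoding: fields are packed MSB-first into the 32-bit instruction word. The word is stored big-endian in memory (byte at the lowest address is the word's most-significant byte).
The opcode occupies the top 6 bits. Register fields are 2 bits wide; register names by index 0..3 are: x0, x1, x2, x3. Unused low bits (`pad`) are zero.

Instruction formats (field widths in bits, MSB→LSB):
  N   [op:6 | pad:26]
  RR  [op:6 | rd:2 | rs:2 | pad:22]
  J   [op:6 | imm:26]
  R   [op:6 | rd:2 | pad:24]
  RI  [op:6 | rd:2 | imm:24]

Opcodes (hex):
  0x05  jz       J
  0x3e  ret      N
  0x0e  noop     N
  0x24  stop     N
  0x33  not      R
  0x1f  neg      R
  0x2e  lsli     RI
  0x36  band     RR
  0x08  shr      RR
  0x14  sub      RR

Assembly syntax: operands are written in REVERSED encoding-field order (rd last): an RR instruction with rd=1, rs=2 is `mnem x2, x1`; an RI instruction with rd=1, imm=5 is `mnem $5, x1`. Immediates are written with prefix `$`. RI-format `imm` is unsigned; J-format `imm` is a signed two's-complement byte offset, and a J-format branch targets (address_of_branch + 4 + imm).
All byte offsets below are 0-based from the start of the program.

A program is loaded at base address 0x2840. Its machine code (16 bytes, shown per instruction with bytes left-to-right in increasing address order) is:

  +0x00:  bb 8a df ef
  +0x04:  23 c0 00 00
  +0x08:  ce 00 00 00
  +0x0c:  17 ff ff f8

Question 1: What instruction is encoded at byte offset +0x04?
[04] 23 c0 00 00 → 0x23c00000
  opcode bits[31:26]=0x8: shr/RR
  rd@[25:24]=0x3 ⇒ x3
  rs@[23:22]=0x3 ⇒ x3

shr x3, x3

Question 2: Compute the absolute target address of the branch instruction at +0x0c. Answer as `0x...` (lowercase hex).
+0x0c: 17 ff ff f8 ⇒ word 0x17fffff8 (big)
  op=0x17fffff8>>26=0x5 ⇒ jz (J)
  imm@[25:0]=0x3fffff8 (s26→-8) ⇒ $-8
  target = base 0x2840 + off 0x0c + 4 + imm -8 = 0x2848

0x2848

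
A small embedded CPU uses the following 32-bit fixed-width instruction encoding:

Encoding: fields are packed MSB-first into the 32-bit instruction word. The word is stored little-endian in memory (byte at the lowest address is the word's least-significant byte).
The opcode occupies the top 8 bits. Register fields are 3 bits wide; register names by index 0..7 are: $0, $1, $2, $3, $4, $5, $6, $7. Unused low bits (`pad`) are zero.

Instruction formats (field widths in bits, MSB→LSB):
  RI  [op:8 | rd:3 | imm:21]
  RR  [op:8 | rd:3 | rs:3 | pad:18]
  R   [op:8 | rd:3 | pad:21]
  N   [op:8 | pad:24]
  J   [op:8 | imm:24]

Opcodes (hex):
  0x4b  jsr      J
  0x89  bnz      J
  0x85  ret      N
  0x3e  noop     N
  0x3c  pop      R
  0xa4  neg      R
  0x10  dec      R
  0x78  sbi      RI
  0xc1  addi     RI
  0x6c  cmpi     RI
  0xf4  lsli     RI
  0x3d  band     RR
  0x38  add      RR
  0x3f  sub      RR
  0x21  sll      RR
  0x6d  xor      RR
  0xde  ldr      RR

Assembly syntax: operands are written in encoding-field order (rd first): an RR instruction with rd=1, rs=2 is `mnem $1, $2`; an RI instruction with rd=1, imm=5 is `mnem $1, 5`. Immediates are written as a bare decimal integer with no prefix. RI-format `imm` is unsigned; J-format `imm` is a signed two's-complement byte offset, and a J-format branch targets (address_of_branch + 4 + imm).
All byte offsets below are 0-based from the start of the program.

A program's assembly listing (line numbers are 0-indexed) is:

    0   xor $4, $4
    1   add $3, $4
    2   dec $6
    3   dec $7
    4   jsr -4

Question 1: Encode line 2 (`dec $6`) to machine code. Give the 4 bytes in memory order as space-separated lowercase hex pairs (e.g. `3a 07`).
00 00 c0 10

line 2 (dec): pack op=0x10:8|rd=6:3|pad=0:21 = 0x10c00000; little→ 00 00 c0 10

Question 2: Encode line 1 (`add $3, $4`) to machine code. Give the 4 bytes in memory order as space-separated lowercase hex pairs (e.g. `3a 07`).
L1: add op=0x38:8|rd=3:3|rs=4:3|pad=0:18 ⇒ 0x38700000 ⇒ little 00 00 70 38

00 00 70 38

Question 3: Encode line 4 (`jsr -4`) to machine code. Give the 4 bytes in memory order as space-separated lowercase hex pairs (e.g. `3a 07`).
L4: jsr op=0x4b:8|imm=-4:24 ⇒ 0x4bfffffc ⇒ little fc ff ff 4b

fc ff ff 4b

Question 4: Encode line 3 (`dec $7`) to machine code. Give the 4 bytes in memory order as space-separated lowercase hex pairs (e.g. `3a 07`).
00 00 e0 10

line 3 (dec): pack op=0x10:8|rd=7:3|pad=0:21 = 0x10e00000; little→ 00 00 e0 10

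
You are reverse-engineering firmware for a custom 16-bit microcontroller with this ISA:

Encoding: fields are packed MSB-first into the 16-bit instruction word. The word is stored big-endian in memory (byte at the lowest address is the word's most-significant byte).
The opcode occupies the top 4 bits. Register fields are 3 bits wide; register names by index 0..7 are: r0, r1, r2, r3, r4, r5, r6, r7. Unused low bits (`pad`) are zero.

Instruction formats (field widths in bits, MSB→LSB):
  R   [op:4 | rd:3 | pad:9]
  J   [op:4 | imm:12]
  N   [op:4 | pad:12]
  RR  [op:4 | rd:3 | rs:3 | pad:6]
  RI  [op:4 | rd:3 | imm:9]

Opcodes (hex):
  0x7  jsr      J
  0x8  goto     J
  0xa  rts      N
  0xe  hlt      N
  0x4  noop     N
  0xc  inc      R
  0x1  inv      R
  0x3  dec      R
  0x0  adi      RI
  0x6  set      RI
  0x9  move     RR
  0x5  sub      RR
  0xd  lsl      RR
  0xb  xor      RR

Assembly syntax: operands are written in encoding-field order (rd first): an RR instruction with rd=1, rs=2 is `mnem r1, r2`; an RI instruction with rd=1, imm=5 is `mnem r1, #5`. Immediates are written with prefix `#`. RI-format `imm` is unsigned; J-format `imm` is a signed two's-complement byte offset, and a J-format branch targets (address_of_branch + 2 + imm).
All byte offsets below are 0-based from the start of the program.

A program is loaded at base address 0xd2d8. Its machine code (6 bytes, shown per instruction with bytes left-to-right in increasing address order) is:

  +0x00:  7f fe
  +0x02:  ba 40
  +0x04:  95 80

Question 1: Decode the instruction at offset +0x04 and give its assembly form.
move r2, r6

[04] 95 80 → 0x9580
  top 4b → 0x9 → move [RR]
  [11:9] rd=2 = r2
  [8:6] rs=6 = r6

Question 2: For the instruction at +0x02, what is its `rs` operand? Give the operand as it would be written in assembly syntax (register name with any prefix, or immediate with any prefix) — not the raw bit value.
r1

+0x02: ba 40 ⇒ word 0xba40 (big)
  opcode bits[15:12]=0xb: xor/RR
  rd: (w>>9)&0x7=0x5 → r5
  rs: (w>>6)&0x7=0x1 → r1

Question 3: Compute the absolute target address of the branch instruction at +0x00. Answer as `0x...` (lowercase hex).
+0x00: 7f fe ⇒ word 0x7ffe (big)
  op=0x7ffe>>12=0x7 ⇒ jsr (J)
  [11:0] imm=4094 (s12→-2) = #-2
  target = base 0xd2d8 + off 0x00 + 2 + imm -2 = 0xd2d8

0xd2d8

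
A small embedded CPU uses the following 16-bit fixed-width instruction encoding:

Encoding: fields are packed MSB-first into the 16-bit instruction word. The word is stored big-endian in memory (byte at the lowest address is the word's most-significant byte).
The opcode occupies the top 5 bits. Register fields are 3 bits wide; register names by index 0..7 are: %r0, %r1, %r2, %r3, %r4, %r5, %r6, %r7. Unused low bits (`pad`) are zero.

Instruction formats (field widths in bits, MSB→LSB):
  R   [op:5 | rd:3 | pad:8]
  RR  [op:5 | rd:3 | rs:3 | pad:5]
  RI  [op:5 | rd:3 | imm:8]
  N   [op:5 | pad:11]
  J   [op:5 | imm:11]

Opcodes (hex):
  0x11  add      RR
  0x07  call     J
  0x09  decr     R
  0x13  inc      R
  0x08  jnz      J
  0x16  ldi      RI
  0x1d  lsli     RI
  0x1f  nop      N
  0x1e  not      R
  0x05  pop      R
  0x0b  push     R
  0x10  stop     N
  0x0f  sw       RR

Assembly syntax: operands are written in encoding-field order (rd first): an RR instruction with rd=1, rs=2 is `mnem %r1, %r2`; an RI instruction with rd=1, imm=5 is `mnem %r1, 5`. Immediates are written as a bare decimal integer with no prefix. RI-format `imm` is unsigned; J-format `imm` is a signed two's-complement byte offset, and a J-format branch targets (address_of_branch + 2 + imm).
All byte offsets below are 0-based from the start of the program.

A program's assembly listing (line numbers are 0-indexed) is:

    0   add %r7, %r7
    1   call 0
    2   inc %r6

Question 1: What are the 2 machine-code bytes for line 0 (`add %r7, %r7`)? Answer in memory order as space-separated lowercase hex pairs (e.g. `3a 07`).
8f e0

L0: add op=0x11:5|rd=7:3|rs=7:3|pad=0:5 ⇒ 0x8fe0 ⇒ big 8f e0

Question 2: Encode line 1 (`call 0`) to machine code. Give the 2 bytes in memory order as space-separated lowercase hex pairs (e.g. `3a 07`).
line 1 (call): pack op=0x7:5|imm=0:11 = 0x3800; big→ 38 00

38 00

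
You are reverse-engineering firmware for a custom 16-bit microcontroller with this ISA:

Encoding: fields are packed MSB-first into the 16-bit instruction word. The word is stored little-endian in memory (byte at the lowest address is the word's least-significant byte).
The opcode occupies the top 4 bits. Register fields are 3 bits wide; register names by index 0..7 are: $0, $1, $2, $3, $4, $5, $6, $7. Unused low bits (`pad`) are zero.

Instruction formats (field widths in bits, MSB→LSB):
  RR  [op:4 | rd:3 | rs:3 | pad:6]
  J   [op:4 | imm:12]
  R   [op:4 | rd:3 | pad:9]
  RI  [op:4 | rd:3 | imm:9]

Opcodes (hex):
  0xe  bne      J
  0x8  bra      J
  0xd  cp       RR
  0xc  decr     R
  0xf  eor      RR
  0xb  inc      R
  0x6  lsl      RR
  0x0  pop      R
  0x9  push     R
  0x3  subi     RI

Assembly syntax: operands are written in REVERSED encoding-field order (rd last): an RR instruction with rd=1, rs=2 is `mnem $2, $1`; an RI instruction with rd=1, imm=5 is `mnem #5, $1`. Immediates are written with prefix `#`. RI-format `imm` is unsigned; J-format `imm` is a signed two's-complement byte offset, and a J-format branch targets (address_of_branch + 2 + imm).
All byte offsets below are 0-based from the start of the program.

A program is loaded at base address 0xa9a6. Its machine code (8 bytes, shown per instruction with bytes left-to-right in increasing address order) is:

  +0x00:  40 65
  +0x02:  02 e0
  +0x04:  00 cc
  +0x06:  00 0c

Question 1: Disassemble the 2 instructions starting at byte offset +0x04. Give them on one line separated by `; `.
+0x04: 00 cc ⇒ word 0xcc00 (little)
  top 4b → 0xc → decr [R]
  [11:9] rd=6 = $6
+0x06: 00 0c ⇒ word 0x0c00 (little)
  top 4b → 0x0 → pop [R]
  [11:9] rd=6 = $6

decr $6; pop $6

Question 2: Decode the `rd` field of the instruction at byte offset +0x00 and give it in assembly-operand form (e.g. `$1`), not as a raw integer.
$2

+0x00: 40 65 ⇒ word 0x6540 (little)
  top 4b → 0x6 → lsl [RR]
  rd: (w>>9)&0x7=0x2 → $2
  rs: (w>>6)&0x7=0x5 → $5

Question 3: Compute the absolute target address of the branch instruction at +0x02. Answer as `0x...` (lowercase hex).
@+02  little-endian(02 e0) = 0xe002
  top 4b → 0xe → bne [J]
  imm@[11:0]=0x2 ⇒ #2
  target = base 0xa9a6 + off 0x02 + 2 + imm 2 = 0xa9ac

0xa9ac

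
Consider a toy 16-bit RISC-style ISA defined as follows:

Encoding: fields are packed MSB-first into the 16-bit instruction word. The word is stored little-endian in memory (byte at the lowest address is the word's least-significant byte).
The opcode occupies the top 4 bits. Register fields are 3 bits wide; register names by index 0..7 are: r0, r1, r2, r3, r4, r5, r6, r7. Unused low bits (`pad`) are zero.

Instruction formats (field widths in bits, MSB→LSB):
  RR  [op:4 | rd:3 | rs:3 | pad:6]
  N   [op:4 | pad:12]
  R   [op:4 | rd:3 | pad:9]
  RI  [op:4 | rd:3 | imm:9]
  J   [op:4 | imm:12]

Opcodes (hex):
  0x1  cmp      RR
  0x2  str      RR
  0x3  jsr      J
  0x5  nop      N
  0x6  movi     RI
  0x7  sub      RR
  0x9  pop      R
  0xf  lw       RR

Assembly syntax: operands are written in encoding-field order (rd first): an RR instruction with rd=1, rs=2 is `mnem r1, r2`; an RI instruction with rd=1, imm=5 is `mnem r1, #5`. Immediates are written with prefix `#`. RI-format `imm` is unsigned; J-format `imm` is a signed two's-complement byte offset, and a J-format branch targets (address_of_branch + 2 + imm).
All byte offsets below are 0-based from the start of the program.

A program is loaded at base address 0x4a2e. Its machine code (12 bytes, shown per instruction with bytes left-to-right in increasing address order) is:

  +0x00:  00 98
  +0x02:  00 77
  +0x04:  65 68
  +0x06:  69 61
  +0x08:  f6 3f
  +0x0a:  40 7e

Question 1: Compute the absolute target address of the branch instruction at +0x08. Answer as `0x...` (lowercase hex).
0x4a2e

+0x08: f6 3f ⇒ word 0x3ff6 (little)
  opcode bits[15:12]=0x3: jsr/J
  [11:0] imm=4086 (s12→-10) = #-10
  target = base 0x4a2e + off 0x08 + 2 + imm -10 = 0x4a2e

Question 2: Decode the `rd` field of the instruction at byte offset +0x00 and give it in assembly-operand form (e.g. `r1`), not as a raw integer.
r4

@+00  little-endian(00 98) = 0x9800
  op=0x9800>>12=0x9 ⇒ pop (R)
  [11:9] rd=4 = r4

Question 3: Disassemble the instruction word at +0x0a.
+0x0a: 40 7e ⇒ word 0x7e40 (little)
  opcode bits[15:12]=0x7: sub/RR
  rd@[11:9]=0x7 ⇒ r7
  rs@[8:6]=0x1 ⇒ r1

sub r7, r1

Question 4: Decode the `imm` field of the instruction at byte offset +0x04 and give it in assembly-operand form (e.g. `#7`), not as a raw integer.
[04] 65 68 → 0x6865
  op=0x6865>>12=0x6 ⇒ movi (RI)
  [11:9] rd=4 = r4
  [8:0] imm=101 = #101

#101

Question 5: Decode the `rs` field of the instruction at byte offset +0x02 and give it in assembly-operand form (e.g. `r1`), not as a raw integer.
off 0x02: read 00 77 as little → 0x7700
  top 4b → 0x7 → sub [RR]
  rd@[11:9]=0x3 ⇒ r3
  rs@[8:6]=0x4 ⇒ r4

r4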